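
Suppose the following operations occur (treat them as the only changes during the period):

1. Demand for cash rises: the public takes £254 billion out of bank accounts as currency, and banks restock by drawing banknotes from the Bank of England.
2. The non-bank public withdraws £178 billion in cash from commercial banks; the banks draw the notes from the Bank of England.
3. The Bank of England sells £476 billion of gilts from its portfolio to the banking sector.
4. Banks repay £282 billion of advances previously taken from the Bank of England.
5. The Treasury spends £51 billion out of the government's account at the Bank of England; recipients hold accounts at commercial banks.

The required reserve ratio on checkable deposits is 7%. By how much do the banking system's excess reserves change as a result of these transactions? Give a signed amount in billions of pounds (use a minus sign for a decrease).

Currency withdrawal £254 billion: reserves −£254B, deposits −£254B.
Currency withdrawal £178 billion: reserves −£178B, deposits −£178B.
OMO sale (to banks) £476 billion: reserves −£476B, deposits 0.
Discount-window repayment £282 billion: reserves −£282B, deposits 0.
Government spending £51 billion: reserves +£51B, deposits +£51B.
Totals: Δreserves = −£1139B, Δdeposits = −£381B.
Δrequired reserves = 7% × −£381B = −£26.67B.
Δexcess reserves = Δreserves − Δrequired = −£1139B − (−£26.67B) = -£1112.33 billion.

-£1112.33 billion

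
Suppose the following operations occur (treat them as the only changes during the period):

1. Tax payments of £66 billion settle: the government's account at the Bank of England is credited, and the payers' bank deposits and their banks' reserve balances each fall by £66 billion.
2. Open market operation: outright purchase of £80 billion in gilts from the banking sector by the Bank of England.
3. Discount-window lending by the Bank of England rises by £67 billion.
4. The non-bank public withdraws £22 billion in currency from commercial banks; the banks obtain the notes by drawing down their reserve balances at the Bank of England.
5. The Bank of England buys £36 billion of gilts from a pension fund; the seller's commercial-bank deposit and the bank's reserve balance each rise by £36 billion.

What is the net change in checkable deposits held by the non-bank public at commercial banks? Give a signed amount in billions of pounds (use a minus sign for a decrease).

Bank of England balance sheet:
  Assets:      Securities +£116B, Loans to banks +£67B
  Liabilities: Bank reserves +£95B, Currency in circulation +£22B, Government deposits +£66B
Commercial banking system:
  Assets:      Reserves at CB +£95B, Securities −£80B
  Liabilities: Checkable deposits −£52B, Borrowings from CB +£67B
So the change in checkable deposits held by the non-bank public at commercial banks is -£52 billion.

-£52 billion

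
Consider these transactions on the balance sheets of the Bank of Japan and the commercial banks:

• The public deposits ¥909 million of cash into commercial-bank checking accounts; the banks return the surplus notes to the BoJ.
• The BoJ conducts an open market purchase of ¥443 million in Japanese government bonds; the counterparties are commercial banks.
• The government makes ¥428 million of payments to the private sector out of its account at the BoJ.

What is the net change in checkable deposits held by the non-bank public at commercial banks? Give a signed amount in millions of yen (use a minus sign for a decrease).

Currency deposit ¥909 million: non-bank counterparties' bank balances rise → +¥909M.
OMO purchase (from banks) ¥443 million: the counterparty is a bank, so public deposits are unchanged → 0.
Government spending ¥428 million: non-bank counterparties' bank balances rise → +¥428M.
Net: 909 + 0 + 428 = +¥1337 million.

+¥1337 million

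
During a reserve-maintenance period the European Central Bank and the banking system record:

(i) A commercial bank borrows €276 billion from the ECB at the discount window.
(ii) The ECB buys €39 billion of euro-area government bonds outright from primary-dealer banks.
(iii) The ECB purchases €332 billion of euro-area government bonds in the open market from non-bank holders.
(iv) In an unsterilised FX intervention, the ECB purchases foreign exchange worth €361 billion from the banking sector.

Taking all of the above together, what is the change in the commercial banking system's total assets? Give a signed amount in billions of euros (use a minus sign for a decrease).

Discount-window loan €276 billion: bank balance sheets expand → +€276B.
OMO purchase (from banks) €39 billion: just an asset swap on bank balance sheets → 0.
Asset purchase (from non-banks) €332 billion: bank balance sheets expand → +€332B.
FX purchase €361 billion: just an asset swap on bank balance sheets → 0.
Net: 276 + 0 + 332 + 0 = +€608 billion.

+€608 billion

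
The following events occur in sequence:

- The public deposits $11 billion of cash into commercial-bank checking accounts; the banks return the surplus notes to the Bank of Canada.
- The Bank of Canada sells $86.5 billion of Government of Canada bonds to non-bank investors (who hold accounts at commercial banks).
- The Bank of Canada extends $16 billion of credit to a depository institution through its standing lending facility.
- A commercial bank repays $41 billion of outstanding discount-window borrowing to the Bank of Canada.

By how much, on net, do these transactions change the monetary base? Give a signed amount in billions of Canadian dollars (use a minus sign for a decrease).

Currency deposit $11 billion: just a shift between currency and reserves — both are base money → 0.
Asset sale (to non-banks) $86.5 billion: Bank of Canada balance sheet contracts → −$86.5B.
Discount-window loan $16 billion: Bank of Canada balance sheet expands → +$16B.
Discount-window repayment $41 billion: Bank of Canada balance sheet contracts → −$41B.
Net: 0 − 86.5 + 16 − 41 = -$111.5 billion.

-$111.5 billion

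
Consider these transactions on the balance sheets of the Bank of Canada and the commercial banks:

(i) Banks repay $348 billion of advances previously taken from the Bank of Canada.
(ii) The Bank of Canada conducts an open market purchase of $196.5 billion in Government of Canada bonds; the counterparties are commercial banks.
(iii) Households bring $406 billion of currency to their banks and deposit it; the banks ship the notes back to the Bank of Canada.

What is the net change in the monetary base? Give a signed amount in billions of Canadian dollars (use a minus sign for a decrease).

-$151.5 billion

Discount-window repayment $348 billion: Bank of Canada balance sheet contracts → −$348B.
OMO purchase (from banks) $196.5 billion: Bank of Canada balance sheet expands → +$196.5B.
Currency deposit $406 billion: just a shift between currency and reserves — both are base money → 0.
Net: −348 + 196.5 + 0 = -$151.5 billion.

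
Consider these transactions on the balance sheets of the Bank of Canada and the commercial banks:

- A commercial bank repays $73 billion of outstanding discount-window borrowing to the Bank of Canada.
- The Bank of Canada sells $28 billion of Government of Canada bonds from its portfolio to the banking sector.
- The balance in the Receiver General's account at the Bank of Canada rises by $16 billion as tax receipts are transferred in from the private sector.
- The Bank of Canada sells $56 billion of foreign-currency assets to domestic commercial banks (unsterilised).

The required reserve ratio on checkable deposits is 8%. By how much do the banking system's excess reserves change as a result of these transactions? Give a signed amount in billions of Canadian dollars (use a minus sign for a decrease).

Discount-window repayment $73 billion: reserves −$73B, deposits 0.
OMO sale (to banks) $28 billion: reserves −$28B, deposits 0.
Government account inflow $16 billion: reserves −$16B, deposits −$16B.
FX sale $56 billion: reserves −$56B, deposits 0.
Totals: Δreserves = −$173B, Δdeposits = −$16B.
Δrequired reserves = 8% × −$16B = −$1.28B.
Δexcess reserves = Δreserves − Δrequired = −$173B − (−$1.28B) = -$171.72 billion.

-$171.72 billion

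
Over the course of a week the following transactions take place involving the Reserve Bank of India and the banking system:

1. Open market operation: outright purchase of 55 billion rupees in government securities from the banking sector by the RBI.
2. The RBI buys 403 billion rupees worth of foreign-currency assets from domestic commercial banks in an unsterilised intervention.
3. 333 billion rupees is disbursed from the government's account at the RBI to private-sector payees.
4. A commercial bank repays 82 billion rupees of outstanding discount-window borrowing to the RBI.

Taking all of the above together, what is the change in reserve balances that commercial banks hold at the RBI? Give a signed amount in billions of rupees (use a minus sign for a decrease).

OMO purchase (from banks) 55 billion rupees: the RBI pays by crediting reserve accounts → +55B.
FX purchase 403 billion rupees: the RBI pays by crediting reserve accounts → +403B.
Government spending 333 billion rupees: government payments flow into bank reserve accounts → +333B.
Discount-window repayment 82 billion rupees: repayment is debited from reserves → −82B.
Net: 55 + 403 + 333 − 82 = +709 billion.

+709 billion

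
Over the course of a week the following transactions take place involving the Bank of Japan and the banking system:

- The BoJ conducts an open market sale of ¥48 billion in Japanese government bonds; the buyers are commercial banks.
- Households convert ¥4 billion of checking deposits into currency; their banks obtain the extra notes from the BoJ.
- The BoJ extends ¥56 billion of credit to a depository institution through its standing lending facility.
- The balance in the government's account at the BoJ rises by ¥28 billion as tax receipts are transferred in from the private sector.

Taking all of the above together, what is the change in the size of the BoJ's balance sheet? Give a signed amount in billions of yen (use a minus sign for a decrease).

+¥8 billion

OMO sale (to banks) ¥48 billion: a BoJ asset is shed → −¥48B.
Currency withdrawal ¥4 billion: only the composition of liabilities changes → 0.
Discount-window loan ¥56 billion: a BoJ asset is acquired → +¥56B.
Government account inflow ¥28 billion: only the composition of liabilities changes → 0.
Net: −48 + 0 + 56 + 0 = +¥8 billion.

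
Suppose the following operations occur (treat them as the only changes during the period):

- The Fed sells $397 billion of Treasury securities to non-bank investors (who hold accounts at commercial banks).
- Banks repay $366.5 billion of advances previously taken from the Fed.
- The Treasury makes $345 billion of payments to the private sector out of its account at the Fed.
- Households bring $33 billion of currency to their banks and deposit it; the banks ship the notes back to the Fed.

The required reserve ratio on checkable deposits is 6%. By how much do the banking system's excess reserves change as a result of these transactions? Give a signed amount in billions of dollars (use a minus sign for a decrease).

Asset sale (to non-banks) $397 billion: reserves −$397B, deposits −$397B.
Discount-window repayment $366.5 billion: reserves −$366.5B, deposits 0.
Government spending $345 billion: reserves +$345B, deposits +$345B.
Currency deposit $33 billion: reserves +$33B, deposits +$33B.
Totals: Δreserves = −$385.5B, Δdeposits = −$19B.
Δrequired reserves = 6% × −$19B = −$1.14B.
Δexcess reserves = Δreserves − Δrequired = −$385.5B − (−$1.14B) = -$384.36 billion.

-$384.36 billion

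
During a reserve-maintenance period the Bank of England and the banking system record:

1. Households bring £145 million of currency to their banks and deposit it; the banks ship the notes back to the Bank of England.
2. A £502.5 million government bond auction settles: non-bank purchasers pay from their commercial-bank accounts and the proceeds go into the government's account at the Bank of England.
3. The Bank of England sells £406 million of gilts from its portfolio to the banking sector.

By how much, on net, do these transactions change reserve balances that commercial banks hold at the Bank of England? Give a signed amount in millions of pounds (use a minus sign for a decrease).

Bank of England balance sheet:
  Assets:      Securities −£406M
  Liabilities: Bank reserves −£763.5M, Currency in circulation −£145M, Government deposits +£502.5M
So the change in reserve balances that commercial banks hold at the Bank of England is -£763.5 million.

-£763.5 million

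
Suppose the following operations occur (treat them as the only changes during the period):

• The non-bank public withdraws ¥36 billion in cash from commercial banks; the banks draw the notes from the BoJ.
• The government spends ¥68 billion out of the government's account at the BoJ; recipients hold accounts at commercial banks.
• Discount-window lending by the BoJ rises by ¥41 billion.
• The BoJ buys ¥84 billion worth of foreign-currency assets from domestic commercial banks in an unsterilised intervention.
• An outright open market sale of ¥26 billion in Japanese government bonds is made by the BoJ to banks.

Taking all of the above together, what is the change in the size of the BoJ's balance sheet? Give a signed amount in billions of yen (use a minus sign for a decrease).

BoJ balance sheet:
  Assets:      Securities −¥26B, Loans to banks +¥41B, Foreign assets +¥84B
  Liabilities: Bank reserves +¥131B, Currency in circulation +¥36B, Government deposits −¥68B
Change in total BoJ assets = +¥99 billion.

+¥99 billion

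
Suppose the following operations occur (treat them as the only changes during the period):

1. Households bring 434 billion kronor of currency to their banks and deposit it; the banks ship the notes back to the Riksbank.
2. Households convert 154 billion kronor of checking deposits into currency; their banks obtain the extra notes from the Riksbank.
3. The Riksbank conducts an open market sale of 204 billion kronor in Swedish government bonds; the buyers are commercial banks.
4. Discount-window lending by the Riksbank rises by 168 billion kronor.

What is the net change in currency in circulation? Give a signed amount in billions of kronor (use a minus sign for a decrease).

-280 billion

Riksbank balance sheet:
  Assets:      Securities −204B, Loans to banks +168B
  Liabilities: Bank reserves +244B, Currency in circulation −280B
Commercial banking system:
  Assets:      Reserves at CB +244B, Securities +204B
  Liabilities: Checkable deposits +280B, Borrowings from CB +168B
So the change in currency in circulation is -280 billion.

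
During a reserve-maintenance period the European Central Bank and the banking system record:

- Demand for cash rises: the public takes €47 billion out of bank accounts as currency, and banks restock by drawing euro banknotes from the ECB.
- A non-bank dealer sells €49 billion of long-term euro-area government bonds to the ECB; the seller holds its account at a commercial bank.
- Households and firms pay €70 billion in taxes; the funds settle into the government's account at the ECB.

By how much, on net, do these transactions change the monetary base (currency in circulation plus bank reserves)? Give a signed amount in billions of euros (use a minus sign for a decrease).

ECB balance sheet:
  Assets:      Securities +€49B
  Liabilities: Bank reserves −€68B, Currency in circulation +€47B, Government deposits +€70B
Commercial banking system:
  Assets:      Reserves at CB −€68B
  Liabilities: Checkable deposits −€68B
Monetary base = currency + reserves: +€47B + (−€68B) = -€21 billion.

-€21 billion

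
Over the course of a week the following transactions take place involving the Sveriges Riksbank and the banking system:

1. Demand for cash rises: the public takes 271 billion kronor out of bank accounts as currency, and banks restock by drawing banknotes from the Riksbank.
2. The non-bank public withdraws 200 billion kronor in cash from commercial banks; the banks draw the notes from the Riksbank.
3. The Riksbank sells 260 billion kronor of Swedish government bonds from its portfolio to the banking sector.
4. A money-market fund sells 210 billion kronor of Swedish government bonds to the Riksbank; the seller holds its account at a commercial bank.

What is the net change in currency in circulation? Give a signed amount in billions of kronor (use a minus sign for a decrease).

+471 billion

Riksbank balance sheet:
  Assets:      Securities −50B
  Liabilities: Bank reserves −521B, Currency in circulation +471B
So the change in currency in circulation is +471 billion.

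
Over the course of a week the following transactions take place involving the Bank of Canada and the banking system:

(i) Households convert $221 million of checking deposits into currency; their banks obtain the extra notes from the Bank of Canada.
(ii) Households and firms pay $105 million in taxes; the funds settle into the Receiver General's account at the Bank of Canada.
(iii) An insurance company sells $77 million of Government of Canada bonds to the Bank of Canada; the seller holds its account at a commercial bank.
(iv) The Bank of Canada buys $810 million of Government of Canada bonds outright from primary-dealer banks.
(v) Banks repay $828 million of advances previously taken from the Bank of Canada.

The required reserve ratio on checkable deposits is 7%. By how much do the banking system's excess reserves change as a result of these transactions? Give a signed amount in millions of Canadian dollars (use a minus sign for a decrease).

Currency withdrawal $221 million: reserves −$221M, deposits −$221M.
Government account inflow $105 million: reserves −$105M, deposits −$105M.
Asset purchase (from non-banks) $77 million: reserves +$77M, deposits +$77M.
OMO purchase (from banks) $810 million: reserves +$810M, deposits 0.
Discount-window repayment $828 million: reserves −$828M, deposits 0.
Totals: Δreserves = −$267M, Δdeposits = −$249M.
Δrequired reserves = 7% × −$249M = −$17.43M.
Δexcess reserves = Δreserves − Δrequired = −$267M − (−$17.43M) = -$249.57 million.

-$249.57 million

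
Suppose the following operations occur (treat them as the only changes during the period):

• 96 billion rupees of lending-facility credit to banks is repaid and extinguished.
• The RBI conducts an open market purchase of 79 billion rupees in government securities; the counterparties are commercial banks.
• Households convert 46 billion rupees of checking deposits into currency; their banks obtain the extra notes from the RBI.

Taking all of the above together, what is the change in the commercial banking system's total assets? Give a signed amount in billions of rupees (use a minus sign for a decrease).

-142 billion

RBI balance sheet:
  Assets:      Securities +79B, Loans to banks −96B
  Liabilities: Bank reserves −63B, Currency in circulation +46B
Commercial banking system:
  Assets:      Reserves at CB −63B, Securities −79B
  Liabilities: Checkable deposits −46B, Borrowings from CB −96B
Change in total bank assets = -142 billion.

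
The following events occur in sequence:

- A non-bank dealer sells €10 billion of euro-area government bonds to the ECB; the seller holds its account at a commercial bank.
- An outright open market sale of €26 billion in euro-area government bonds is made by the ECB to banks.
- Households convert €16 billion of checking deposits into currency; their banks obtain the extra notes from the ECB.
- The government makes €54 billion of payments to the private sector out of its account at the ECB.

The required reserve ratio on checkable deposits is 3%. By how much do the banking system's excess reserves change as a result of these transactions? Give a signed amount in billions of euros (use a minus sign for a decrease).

+€20.56 billion

Asset purchase (from non-banks) €10 billion: reserves +€10B, deposits +€10B.
OMO sale (to banks) €26 billion: reserves −€26B, deposits 0.
Currency withdrawal €16 billion: reserves −€16B, deposits −€16B.
Government spending €54 billion: reserves +€54B, deposits +€54B.
Totals: Δreserves = +€22B, Δdeposits = +€48B.
Δrequired reserves = 3% × +€48B = +€1.44B.
Δexcess reserves = Δreserves − Δrequired = +€22B − (+€1.44B) = +€20.56 billion.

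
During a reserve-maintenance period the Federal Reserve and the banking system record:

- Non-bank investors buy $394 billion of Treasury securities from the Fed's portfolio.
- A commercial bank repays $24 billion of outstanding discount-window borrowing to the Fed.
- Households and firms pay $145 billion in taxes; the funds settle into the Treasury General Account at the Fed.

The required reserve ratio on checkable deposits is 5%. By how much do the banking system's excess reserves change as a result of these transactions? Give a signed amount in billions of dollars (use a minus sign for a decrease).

-$536.05 billion

Asset sale (to non-banks) $394 billion: reserves −$394B, deposits −$394B.
Discount-window repayment $24 billion: reserves −$24B, deposits 0.
Government account inflow $145 billion: reserves −$145B, deposits −$145B.
Totals: Δreserves = −$563B, Δdeposits = −$539B.
Δrequired reserves = 5% × −$539B = −$26.95B.
Δexcess reserves = Δreserves − Δrequired = −$563B − (−$26.95B) = -$536.05 billion.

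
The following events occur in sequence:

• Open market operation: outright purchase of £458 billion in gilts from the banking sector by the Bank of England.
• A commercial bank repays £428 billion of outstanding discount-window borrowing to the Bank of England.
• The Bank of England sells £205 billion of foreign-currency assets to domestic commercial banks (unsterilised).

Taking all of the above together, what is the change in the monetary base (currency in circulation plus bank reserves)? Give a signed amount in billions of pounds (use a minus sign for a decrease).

OMO purchase (from banks) £458 billion: Bank of England balance sheet expands → +£458B.
Discount-window repayment £428 billion: Bank of England balance sheet contracts → −£428B.
FX sale £205 billion: Bank of England balance sheet contracts → −£205B.
Net: 458 − 428 − 205 = -£175 billion.

-£175 billion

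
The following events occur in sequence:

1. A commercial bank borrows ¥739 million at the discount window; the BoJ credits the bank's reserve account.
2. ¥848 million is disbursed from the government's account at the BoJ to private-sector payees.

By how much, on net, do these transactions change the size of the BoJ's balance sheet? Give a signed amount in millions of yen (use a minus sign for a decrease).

Discount-window loan ¥739 million: a BoJ asset is acquired → +¥739M.
Government spending ¥848 million: only the composition of liabilities changes → 0.
Net: 739 + 0 = +¥739 million.

+¥739 million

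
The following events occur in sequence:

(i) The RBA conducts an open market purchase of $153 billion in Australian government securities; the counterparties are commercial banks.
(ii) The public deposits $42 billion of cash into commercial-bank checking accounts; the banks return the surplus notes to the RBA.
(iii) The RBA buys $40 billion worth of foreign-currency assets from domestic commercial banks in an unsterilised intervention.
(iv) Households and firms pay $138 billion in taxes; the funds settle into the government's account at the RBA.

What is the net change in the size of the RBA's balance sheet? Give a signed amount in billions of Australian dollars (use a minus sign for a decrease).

OMO purchase (from banks) $153 billion: an RBA asset is acquired → +$153B.
Currency deposit $42 billion: only the composition of liabilities changes → 0.
FX purchase $40 billion: an RBA asset is acquired → +$40B.
Government account inflow $138 billion: only the composition of liabilities changes → 0.
Net: 153 + 0 + 40 + 0 = +$193 billion.

+$193 billion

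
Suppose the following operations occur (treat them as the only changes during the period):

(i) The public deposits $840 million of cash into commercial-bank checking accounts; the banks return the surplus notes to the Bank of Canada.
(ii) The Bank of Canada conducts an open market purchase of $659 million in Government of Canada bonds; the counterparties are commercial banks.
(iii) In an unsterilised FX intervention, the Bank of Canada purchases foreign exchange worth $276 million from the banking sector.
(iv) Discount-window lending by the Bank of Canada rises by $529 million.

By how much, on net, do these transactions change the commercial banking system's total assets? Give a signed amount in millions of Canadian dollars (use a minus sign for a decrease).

Currency deposit $840 million: bank balance sheets expand → +$840M.
OMO purchase (from banks) $659 million: just an asset swap on bank balance sheets → 0.
FX purchase $276 million: just an asset swap on bank balance sheets → 0.
Discount-window loan $529 million: bank balance sheets expand → +$529M.
Net: 840 + 0 + 0 + 529 = +$1369 million.

+$1369 million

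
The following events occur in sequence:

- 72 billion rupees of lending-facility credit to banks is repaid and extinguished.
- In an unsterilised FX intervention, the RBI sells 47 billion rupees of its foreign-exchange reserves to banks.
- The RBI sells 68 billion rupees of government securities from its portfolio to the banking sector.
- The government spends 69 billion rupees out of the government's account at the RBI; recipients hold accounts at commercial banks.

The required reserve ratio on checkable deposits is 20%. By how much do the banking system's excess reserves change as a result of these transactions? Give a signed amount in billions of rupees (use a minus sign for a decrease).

Discount-window repayment 72 billion rupees: reserves −72B, deposits 0.
FX sale 47 billion rupees: reserves −47B, deposits 0.
OMO sale (to banks) 68 billion rupees: reserves −68B, deposits 0.
Government spending 69 billion rupees: reserves +69B, deposits +69B.
Totals: Δreserves = −118B, Δdeposits = +69B.
Δrequired reserves = 20% × +69B = +13.8B.
Δexcess reserves = Δreserves − Δrequired = −118B − (+13.8B) = -131.8 billion.

-131.8 billion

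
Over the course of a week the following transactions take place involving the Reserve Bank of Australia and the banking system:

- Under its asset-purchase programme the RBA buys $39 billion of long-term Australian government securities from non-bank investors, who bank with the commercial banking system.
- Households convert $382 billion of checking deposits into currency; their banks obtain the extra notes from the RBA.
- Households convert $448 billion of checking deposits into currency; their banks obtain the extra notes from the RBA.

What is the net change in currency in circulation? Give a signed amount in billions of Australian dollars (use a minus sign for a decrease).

+$830 billion

RBA balance sheet:
  Assets:      Securities +$39B
  Liabilities: Bank reserves −$791B, Currency in circulation +$830B
So the change in currency in circulation is +$830 billion.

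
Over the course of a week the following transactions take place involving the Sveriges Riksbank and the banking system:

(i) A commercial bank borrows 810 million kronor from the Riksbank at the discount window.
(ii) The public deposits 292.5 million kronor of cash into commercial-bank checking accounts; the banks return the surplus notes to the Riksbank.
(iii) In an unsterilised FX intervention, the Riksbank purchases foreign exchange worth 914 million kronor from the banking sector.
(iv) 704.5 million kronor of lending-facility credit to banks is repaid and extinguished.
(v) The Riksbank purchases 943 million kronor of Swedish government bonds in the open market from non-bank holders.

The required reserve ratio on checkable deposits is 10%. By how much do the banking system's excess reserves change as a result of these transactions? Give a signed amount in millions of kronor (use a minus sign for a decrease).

+2131.45 million

Discount-window loan 810 million kronor: reserves +810M, deposits 0.
Currency deposit 292.5 million kronor: reserves +292.5M, deposits +292.5M.
FX purchase 914 million kronor: reserves +914M, deposits 0.
Discount-window repayment 704.5 million kronor: reserves −704.5M, deposits 0.
Asset purchase (from non-banks) 943 million kronor: reserves +943M, deposits +943M.
Totals: Δreserves = +2255M, Δdeposits = +1235.5M.
Δrequired reserves = 10% × +1235.5M = +123.55M.
Δexcess reserves = Δreserves − Δrequired = +2255M − (+123.55M) = +2131.45 million.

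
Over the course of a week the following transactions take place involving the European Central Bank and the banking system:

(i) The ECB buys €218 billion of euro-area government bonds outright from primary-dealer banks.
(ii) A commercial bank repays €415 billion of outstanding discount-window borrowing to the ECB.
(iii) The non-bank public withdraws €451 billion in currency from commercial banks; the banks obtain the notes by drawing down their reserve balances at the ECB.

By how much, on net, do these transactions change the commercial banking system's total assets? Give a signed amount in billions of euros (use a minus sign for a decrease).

-€866 billion

ECB balance sheet:
  Assets:      Securities +€218B, Loans to banks −€415B
  Liabilities: Bank reserves −€648B, Currency in circulation +€451B
Commercial banking system:
  Assets:      Reserves at CB −€648B, Securities −€218B
  Liabilities: Checkable deposits −€451B, Borrowings from CB −€415B
Change in total bank assets = -€866 billion.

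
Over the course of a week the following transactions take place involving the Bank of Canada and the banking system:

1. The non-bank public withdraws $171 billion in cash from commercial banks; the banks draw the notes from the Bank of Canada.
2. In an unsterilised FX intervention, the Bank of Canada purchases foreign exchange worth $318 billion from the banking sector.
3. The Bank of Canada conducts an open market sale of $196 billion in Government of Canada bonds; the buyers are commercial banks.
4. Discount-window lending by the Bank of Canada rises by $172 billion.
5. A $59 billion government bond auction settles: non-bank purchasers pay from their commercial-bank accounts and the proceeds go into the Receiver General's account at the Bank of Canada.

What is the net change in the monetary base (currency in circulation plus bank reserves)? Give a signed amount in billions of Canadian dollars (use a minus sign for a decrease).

+$235 billion

Currency withdrawal $171 billion: just a shift between currency and reserves — both are base money → 0.
FX purchase $318 billion: Bank of Canada balance sheet expands → +$318B.
OMO sale (to banks) $196 billion: Bank of Canada balance sheet contracts → −$196B.
Discount-window loan $172 billion: Bank of Canada balance sheet expands → +$172B.
Government account inflow $59 billion: reserves shift to a non-base liability → −$59B.
Net: 0 + 318 − 196 + 172 − 59 = +$235 billion.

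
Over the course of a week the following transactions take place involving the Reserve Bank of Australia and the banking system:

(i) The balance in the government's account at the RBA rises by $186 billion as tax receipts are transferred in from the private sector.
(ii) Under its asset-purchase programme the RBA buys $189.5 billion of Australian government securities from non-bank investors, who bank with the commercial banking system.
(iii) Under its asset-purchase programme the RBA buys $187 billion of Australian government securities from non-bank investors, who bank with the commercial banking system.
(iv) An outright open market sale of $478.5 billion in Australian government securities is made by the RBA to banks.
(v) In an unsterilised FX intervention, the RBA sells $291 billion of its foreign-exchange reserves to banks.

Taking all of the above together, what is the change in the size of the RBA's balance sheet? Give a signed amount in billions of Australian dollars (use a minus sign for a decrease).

-$393 billion

RBA balance sheet:
  Assets:      Securities −$102B, Foreign assets −$291B
  Liabilities: Bank reserves −$579B, Government deposits +$186B
Commercial banking system:
  Assets:      Reserves at CB −$579B, Securities +$478.5B, Foreign assets +$291B
  Liabilities: Checkable deposits +$190.5B
Change in total RBA assets = -$393 billion.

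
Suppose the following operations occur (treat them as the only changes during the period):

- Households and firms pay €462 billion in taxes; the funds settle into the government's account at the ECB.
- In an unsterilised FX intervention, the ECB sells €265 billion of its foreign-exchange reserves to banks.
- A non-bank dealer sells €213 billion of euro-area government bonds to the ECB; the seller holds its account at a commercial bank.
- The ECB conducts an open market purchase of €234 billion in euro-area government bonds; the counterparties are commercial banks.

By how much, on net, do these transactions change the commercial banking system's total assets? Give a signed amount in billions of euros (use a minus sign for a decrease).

ECB balance sheet:
  Assets:      Securities +€447B, Foreign assets −€265B
  Liabilities: Bank reserves −€280B, Government deposits +€462B
Commercial banking system:
  Assets:      Reserves at CB −€280B, Securities −€234B, Foreign assets +€265B
  Liabilities: Checkable deposits −€249B
Change in total bank assets = -€249 billion.

-€249 billion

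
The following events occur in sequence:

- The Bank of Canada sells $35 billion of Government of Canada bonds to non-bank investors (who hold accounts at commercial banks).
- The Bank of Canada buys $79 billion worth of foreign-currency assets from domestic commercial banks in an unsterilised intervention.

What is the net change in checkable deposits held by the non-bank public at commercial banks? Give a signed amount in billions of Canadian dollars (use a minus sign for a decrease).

Asset sale (to non-banks) $35 billion: non-bank counterparties' bank balances fall → −$35B.
FX purchase $79 billion: the counterparty is a bank, so public deposits are unchanged → 0.
Net: −35 + 0 = -$35 billion.

-$35 billion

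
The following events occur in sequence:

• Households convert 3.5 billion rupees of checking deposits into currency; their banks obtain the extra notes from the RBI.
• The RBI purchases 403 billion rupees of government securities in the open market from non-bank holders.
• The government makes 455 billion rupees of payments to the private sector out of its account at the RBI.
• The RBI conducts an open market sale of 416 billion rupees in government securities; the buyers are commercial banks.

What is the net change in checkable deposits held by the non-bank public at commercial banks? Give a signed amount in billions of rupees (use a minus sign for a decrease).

Currency withdrawal 3.5 billion rupees: non-bank counterparties' bank balances fall → −3.5B.
Asset purchase (from non-banks) 403 billion rupees: non-bank counterparties' bank balances rise → +403B.
Government spending 455 billion rupees: non-bank counterparties' bank balances rise → +455B.
OMO sale (to banks) 416 billion rupees: the counterparty is a bank, so public deposits are unchanged → 0.
Net: −3.5 + 403 + 455 + 0 = +854.5 billion.

+854.5 billion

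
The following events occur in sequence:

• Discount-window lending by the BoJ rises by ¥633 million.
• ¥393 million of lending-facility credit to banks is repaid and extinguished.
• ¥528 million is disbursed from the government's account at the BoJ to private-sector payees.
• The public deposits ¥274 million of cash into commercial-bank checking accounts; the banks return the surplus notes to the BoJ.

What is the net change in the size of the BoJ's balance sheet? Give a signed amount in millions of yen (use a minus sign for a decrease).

Discount-window loan ¥633 million: a BoJ asset is acquired → +¥633M.
Discount-window repayment ¥393 million: a BoJ asset is shed → −¥393M.
Government spending ¥528 million: only the composition of liabilities changes → 0.
Currency deposit ¥274 million: only the composition of liabilities changes → 0.
Net: 633 − 393 + 0 + 0 = +¥240 million.

+¥240 million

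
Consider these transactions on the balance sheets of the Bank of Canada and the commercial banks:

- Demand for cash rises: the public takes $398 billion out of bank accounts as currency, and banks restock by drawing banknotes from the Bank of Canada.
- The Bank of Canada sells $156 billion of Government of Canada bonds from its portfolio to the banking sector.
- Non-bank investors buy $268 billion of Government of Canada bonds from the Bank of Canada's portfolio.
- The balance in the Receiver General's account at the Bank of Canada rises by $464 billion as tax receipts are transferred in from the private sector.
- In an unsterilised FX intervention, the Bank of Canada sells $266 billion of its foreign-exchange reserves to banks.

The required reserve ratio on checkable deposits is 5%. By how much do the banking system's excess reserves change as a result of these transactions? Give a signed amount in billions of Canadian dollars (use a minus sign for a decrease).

-$1495.5 billion

Currency withdrawal $398 billion: reserves −$398B, deposits −$398B.
OMO sale (to banks) $156 billion: reserves −$156B, deposits 0.
Asset sale (to non-banks) $268 billion: reserves −$268B, deposits −$268B.
Government account inflow $464 billion: reserves −$464B, deposits −$464B.
FX sale $266 billion: reserves −$266B, deposits 0.
Totals: Δreserves = −$1552B, Δdeposits = −$1130B.
Δrequired reserves = 5% × −$1130B = −$56.5B.
Δexcess reserves = Δreserves − Δrequired = −$1552B − (−$56.5B) = -$1495.5 billion.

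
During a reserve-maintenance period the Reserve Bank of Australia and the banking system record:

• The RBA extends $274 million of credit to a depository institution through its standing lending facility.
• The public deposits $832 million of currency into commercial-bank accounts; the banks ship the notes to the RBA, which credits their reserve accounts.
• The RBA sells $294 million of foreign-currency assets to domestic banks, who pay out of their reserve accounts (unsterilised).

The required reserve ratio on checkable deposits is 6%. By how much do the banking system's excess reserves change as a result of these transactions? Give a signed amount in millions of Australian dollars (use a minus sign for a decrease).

Discount-window loan $274 million: reserves +$274M, deposits 0.
Currency deposit $832 million: reserves +$832M, deposits +$832M.
FX sale $294 million: reserves −$294M, deposits 0.
Totals: Δreserves = +$812M, Δdeposits = +$832M.
Δrequired reserves = 6% × +$832M = +$49.92M.
Δexcess reserves = Δreserves − Δrequired = +$812M − (+$49.92M) = +$762.08 million.

+$762.08 million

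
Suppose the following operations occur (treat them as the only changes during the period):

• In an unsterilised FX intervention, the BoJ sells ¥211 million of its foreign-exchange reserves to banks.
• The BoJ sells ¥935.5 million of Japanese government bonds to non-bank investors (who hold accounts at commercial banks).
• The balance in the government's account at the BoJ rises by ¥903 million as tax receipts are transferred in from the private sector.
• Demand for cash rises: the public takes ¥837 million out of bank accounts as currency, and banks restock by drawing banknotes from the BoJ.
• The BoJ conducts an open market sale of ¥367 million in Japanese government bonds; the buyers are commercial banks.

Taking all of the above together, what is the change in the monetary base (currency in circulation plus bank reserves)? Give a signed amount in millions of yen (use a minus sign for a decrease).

BoJ balance sheet:
  Assets:      Securities −¥1302.5M, Foreign assets −¥211M
  Liabilities: Bank reserves −¥3253.5M, Currency in circulation +¥837M, Government deposits +¥903M
Monetary base = currency + reserves: +¥837M + (−¥3253.5M) = -¥2416.5 million.

-¥2416.5 million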